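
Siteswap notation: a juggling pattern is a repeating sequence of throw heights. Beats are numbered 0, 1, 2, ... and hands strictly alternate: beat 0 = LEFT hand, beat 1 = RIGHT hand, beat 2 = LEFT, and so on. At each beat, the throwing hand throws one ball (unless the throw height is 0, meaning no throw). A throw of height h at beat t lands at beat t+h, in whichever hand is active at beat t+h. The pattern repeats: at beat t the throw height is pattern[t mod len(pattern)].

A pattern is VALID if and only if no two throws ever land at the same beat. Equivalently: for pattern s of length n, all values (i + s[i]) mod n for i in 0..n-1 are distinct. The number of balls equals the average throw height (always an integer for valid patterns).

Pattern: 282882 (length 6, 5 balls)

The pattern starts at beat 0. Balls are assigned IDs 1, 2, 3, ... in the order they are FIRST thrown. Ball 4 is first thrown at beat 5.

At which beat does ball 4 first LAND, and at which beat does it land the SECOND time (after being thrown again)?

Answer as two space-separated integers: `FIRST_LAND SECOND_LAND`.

Answer: 7 15

Derivation:
Beat 0 (L): throw ball1 h=2 -> lands@2:L; in-air after throw: [b1@2:L]
Beat 1 (R): throw ball2 h=8 -> lands@9:R; in-air after throw: [b1@2:L b2@9:R]
Beat 2 (L): throw ball1 h=2 -> lands@4:L; in-air after throw: [b1@4:L b2@9:R]
Beat 3 (R): throw ball3 h=8 -> lands@11:R; in-air after throw: [b1@4:L b2@9:R b3@11:R]
Beat 4 (L): throw ball1 h=8 -> lands@12:L; in-air after throw: [b2@9:R b3@11:R b1@12:L]
Beat 5 (R): throw ball4 h=2 -> lands@7:R; in-air after throw: [b4@7:R b2@9:R b3@11:R b1@12:L]
Beat 6 (L): throw ball5 h=2 -> lands@8:L; in-air after throw: [b4@7:R b5@8:L b2@9:R b3@11:R b1@12:L]
Beat 7 (R): throw ball4 h=8 -> lands@15:R; in-air after throw: [b5@8:L b2@9:R b3@11:R b1@12:L b4@15:R]
Beat 8 (L): throw ball5 h=2 -> lands@10:L; in-air after throw: [b2@9:R b5@10:L b3@11:R b1@12:L b4@15:R]
Beat 9 (R): throw ball2 h=8 -> lands@17:R; in-air after throw: [b5@10:L b3@11:R b1@12:L b4@15:R b2@17:R]
Beat 10 (L): throw ball5 h=8 -> lands@18:L; in-air after throw: [b3@11:R b1@12:L b4@15:R b2@17:R b5@18:L]
Beat 11 (R): throw ball3 h=2 -> lands@13:R; in-air after throw: [b1@12:L b3@13:R b4@15:R b2@17:R b5@18:L]
Beat 12 (L): throw ball1 h=2 -> lands@14:L; in-air after throw: [b3@13:R b1@14:L b4@15:R b2@17:R b5@18:L]
Beat 13 (R): throw ball3 h=8 -> lands@21:R; in-air after throw: [b1@14:L b4@15:R b2@17:R b5@18:L b3@21:R]
Beat 14 (L): throw ball1 h=2 -> lands@16:L; in-air after throw: [b4@15:R b1@16:L b2@17:R b5@18:L b3@21:R]
Beat 15 (R): throw ball4 h=8 -> lands@23:R; in-air after throw: [b1@16:L b2@17:R b5@18:L b3@21:R b4@23:R]
Ball 4: thrown@5 h=2 -> first land @7; rethrown@7 h=8 -> second land @15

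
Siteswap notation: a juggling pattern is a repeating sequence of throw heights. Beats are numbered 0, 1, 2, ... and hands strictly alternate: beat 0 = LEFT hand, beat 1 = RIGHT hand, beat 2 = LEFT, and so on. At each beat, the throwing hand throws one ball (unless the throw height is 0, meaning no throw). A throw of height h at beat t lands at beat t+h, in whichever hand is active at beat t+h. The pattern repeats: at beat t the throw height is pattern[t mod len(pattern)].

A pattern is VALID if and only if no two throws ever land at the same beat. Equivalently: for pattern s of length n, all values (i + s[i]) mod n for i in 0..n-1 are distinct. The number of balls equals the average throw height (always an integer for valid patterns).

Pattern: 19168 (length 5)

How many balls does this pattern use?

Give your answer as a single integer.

Answer: 5

Derivation:
Pattern = [1, 9, 1, 6, 8], length n = 5
  position 0: throw height = 1, running sum = 1
  position 1: throw height = 9, running sum = 10
  position 2: throw height = 1, running sum = 11
  position 3: throw height = 6, running sum = 17
  position 4: throw height = 8, running sum = 25
Total sum = 25; balls = sum / n = 25 / 5 = 5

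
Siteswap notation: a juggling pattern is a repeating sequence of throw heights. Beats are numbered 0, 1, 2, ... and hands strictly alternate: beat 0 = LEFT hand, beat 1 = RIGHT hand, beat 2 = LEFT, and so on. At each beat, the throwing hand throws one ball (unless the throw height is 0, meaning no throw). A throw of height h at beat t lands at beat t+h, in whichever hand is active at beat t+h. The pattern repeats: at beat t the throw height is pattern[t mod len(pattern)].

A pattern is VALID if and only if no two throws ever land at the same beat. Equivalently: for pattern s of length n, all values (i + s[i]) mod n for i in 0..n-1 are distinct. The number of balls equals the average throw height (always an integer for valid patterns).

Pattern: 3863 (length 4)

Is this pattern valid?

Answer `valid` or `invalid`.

i=0: (i + s[i]) mod n = (0 + 3) mod 4 = 3
i=1: (i + s[i]) mod n = (1 + 8) mod 4 = 1
i=2: (i + s[i]) mod n = (2 + 6) mod 4 = 0
i=3: (i + s[i]) mod n = (3 + 3) mod 4 = 2
Residues: [3, 1, 0, 2], distinct: True

Answer: valid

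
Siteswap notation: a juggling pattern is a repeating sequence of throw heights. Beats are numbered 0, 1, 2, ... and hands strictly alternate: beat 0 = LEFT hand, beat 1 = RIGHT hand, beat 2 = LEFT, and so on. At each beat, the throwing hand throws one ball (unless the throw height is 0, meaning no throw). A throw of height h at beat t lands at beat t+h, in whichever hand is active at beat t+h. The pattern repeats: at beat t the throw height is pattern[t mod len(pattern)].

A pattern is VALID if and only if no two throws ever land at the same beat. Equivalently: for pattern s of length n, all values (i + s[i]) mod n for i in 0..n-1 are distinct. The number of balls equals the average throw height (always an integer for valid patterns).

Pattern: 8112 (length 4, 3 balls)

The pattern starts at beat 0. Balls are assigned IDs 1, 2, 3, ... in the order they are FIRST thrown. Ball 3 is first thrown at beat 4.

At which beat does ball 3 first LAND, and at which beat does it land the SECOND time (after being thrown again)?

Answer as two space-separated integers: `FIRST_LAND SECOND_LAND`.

Beat 0 (L): throw ball1 h=8 -> lands@8:L; in-air after throw: [b1@8:L]
Beat 1 (R): throw ball2 h=1 -> lands@2:L; in-air after throw: [b2@2:L b1@8:L]
Beat 2 (L): throw ball2 h=1 -> lands@3:R; in-air after throw: [b2@3:R b1@8:L]
Beat 3 (R): throw ball2 h=2 -> lands@5:R; in-air after throw: [b2@5:R b1@8:L]
Beat 4 (L): throw ball3 h=8 -> lands@12:L; in-air after throw: [b2@5:R b1@8:L b3@12:L]
Beat 5 (R): throw ball2 h=1 -> lands@6:L; in-air after throw: [b2@6:L b1@8:L b3@12:L]
Beat 6 (L): throw ball2 h=1 -> lands@7:R; in-air after throw: [b2@7:R b1@8:L b3@12:L]
Beat 7 (R): throw ball2 h=2 -> lands@9:R; in-air after throw: [b1@8:L b2@9:R b3@12:L]
Beat 8 (L): throw ball1 h=8 -> lands@16:L; in-air after throw: [b2@9:R b3@12:L b1@16:L]
Beat 9 (R): throw ball2 h=1 -> lands@10:L; in-air after throw: [b2@10:L b3@12:L b1@16:L]
Beat 10 (L): throw ball2 h=1 -> lands@11:R; in-air after throw: [b2@11:R b3@12:L b1@16:L]
Beat 11 (R): throw ball2 h=2 -> lands@13:R; in-air after throw: [b3@12:L b2@13:R b1@16:L]
Beat 12 (L): throw ball3 h=8 -> lands@20:L; in-air after throw: [b2@13:R b1@16:L b3@20:L]
Beat 13 (R): throw ball2 h=1 -> lands@14:L; in-air after throw: [b2@14:L b1@16:L b3@20:L]
Beat 14 (L): throw ball2 h=1 -> lands@15:R; in-air after throw: [b2@15:R b1@16:L b3@20:L]
Beat 15 (R): throw ball2 h=2 -> lands@17:R; in-air after throw: [b1@16:L b2@17:R b3@20:L]
Beat 16 (L): throw ball1 h=8 -> lands@24:L; in-air after throw: [b2@17:R b3@20:L b1@24:L]
Beat 17 (R): throw ball2 h=1 -> lands@18:L; in-air after throw: [b2@18:L b3@20:L b1@24:L]
Beat 18 (L): throw ball2 h=1 -> lands@19:R; in-air after throw: [b2@19:R b3@20:L b1@24:L]
Ball 3: thrown@4 h=8 -> first land @12; rethrown@12 h=8 -> second land @20

Answer: 12 20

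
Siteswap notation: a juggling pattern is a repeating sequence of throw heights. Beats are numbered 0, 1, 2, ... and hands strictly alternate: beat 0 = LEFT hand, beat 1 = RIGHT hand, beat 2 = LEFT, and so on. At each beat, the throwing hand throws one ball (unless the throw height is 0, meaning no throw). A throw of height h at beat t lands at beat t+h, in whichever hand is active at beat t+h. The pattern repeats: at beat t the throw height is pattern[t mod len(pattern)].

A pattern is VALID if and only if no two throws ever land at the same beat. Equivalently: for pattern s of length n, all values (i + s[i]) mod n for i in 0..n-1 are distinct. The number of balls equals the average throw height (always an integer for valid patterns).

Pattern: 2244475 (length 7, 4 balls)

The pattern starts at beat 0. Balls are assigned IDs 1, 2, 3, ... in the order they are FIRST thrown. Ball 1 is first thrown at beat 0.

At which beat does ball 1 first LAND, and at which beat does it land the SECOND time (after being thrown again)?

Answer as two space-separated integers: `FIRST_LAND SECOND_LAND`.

Beat 0 (L): throw ball1 h=2 -> lands@2:L; in-air after throw: [b1@2:L]
Beat 1 (R): throw ball2 h=2 -> lands@3:R; in-air after throw: [b1@2:L b2@3:R]
Beat 2 (L): throw ball1 h=4 -> lands@6:L; in-air after throw: [b2@3:R b1@6:L]
Beat 3 (R): throw ball2 h=4 -> lands@7:R; in-air after throw: [b1@6:L b2@7:R]
Beat 4 (L): throw ball3 h=4 -> lands@8:L; in-air after throw: [b1@6:L b2@7:R b3@8:L]
Beat 5 (R): throw ball4 h=7 -> lands@12:L; in-air after throw: [b1@6:L b2@7:R b3@8:L b4@12:L]
Beat 6 (L): throw ball1 h=5 -> lands@11:R; in-air after throw: [b2@7:R b3@8:L b1@11:R b4@12:L]
Ball 1: thrown@0 h=2 -> first land @2; rethrown@2 h=4 -> second land @6

Answer: 2 6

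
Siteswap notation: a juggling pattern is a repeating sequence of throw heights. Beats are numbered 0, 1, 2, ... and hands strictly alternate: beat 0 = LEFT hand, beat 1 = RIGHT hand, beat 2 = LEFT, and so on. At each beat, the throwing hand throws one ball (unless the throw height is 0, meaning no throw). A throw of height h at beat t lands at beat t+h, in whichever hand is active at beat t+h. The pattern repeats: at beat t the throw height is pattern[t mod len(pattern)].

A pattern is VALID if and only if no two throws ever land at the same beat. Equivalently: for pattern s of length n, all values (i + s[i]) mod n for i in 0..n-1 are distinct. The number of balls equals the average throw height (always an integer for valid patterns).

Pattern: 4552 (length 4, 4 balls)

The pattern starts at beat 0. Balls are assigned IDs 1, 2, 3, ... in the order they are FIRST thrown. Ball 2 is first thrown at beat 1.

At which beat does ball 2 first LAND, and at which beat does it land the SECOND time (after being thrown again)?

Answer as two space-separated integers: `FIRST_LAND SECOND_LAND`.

Beat 0 (L): throw ball1 h=4 -> lands@4:L; in-air after throw: [b1@4:L]
Beat 1 (R): throw ball2 h=5 -> lands@6:L; in-air after throw: [b1@4:L b2@6:L]
Beat 2 (L): throw ball3 h=5 -> lands@7:R; in-air after throw: [b1@4:L b2@6:L b3@7:R]
Beat 3 (R): throw ball4 h=2 -> lands@5:R; in-air after throw: [b1@4:L b4@5:R b2@6:L b3@7:R]
Beat 4 (L): throw ball1 h=4 -> lands@8:L; in-air after throw: [b4@5:R b2@6:L b3@7:R b1@8:L]
Beat 5 (R): throw ball4 h=5 -> lands@10:L; in-air after throw: [b2@6:L b3@7:R b1@8:L b4@10:L]
Beat 6 (L): throw ball2 h=5 -> lands@11:R; in-air after throw: [b3@7:R b1@8:L b4@10:L b2@11:R]
Beat 7 (R): throw ball3 h=2 -> lands@9:R; in-air after throw: [b1@8:L b3@9:R b4@10:L b2@11:R]
Beat 8 (L): throw ball1 h=4 -> lands@12:L; in-air after throw: [b3@9:R b4@10:L b2@11:R b1@12:L]
Beat 9 (R): throw ball3 h=5 -> lands@14:L; in-air after throw: [b4@10:L b2@11:R b1@12:L b3@14:L]
Beat 10 (L): throw ball4 h=5 -> lands@15:R; in-air after throw: [b2@11:R b1@12:L b3@14:L b4@15:R]
Beat 11 (R): throw ball2 h=2 -> lands@13:R; in-air after throw: [b1@12:L b2@13:R b3@14:L b4@15:R]
Ball 2: thrown@1 h=5 -> first land @6; rethrown@6 h=5 -> second land @11

Answer: 6 11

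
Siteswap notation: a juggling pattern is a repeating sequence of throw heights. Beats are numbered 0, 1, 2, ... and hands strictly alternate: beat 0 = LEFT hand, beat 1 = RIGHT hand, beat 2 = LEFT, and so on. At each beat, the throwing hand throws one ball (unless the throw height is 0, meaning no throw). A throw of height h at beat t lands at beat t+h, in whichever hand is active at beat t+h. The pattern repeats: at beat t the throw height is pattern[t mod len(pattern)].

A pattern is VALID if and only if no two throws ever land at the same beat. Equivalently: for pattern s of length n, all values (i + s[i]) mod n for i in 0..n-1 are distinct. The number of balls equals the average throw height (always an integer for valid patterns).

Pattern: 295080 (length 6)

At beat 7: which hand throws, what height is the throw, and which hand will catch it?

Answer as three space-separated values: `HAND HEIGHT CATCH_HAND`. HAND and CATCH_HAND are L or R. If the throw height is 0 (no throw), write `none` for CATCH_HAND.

Beat 7: 7 mod 2 = 1, so hand = R
Throw height = pattern[7 mod 6] = pattern[1] = 9
Lands at beat 7+9=16, 16 mod 2 = 0, so catch hand = L

Answer: R 9 L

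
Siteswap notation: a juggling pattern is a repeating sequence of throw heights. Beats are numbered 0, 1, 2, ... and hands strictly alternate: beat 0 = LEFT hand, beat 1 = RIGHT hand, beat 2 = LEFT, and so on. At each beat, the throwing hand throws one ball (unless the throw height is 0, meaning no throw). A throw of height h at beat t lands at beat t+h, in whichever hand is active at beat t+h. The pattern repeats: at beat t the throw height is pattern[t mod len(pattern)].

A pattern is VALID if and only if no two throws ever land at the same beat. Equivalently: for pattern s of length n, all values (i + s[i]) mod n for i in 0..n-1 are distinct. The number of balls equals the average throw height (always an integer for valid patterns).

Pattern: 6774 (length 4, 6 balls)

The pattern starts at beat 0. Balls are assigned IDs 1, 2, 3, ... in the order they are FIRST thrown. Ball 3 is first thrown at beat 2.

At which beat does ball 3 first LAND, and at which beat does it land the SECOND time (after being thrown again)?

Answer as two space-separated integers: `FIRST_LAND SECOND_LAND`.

Beat 0 (L): throw ball1 h=6 -> lands@6:L; in-air after throw: [b1@6:L]
Beat 1 (R): throw ball2 h=7 -> lands@8:L; in-air after throw: [b1@6:L b2@8:L]
Beat 2 (L): throw ball3 h=7 -> lands@9:R; in-air after throw: [b1@6:L b2@8:L b3@9:R]
Beat 3 (R): throw ball4 h=4 -> lands@7:R; in-air after throw: [b1@6:L b4@7:R b2@8:L b3@9:R]
Beat 4 (L): throw ball5 h=6 -> lands@10:L; in-air after throw: [b1@6:L b4@7:R b2@8:L b3@9:R b5@10:L]
Beat 5 (R): throw ball6 h=7 -> lands@12:L; in-air after throw: [b1@6:L b4@7:R b2@8:L b3@9:R b5@10:L b6@12:L]
Beat 6 (L): throw ball1 h=7 -> lands@13:R; in-air after throw: [b4@7:R b2@8:L b3@9:R b5@10:L b6@12:L b1@13:R]
Beat 7 (R): throw ball4 h=4 -> lands@11:R; in-air after throw: [b2@8:L b3@9:R b5@10:L b4@11:R b6@12:L b1@13:R]
Beat 8 (L): throw ball2 h=6 -> lands@14:L; in-air after throw: [b3@9:R b5@10:L b4@11:R b6@12:L b1@13:R b2@14:L]
Beat 9 (R): throw ball3 h=7 -> lands@16:L; in-air after throw: [b5@10:L b4@11:R b6@12:L b1@13:R b2@14:L b3@16:L]
Beat 10 (L): throw ball5 h=7 -> lands@17:R; in-air after throw: [b4@11:R b6@12:L b1@13:R b2@14:L b3@16:L b5@17:R]
Beat 11 (R): throw ball4 h=4 -> lands@15:R; in-air after throw: [b6@12:L b1@13:R b2@14:L b4@15:R b3@16:L b5@17:R]
Beat 12 (L): throw ball6 h=6 -> lands@18:L; in-air after throw: [b1@13:R b2@14:L b4@15:R b3@16:L b5@17:R b6@18:L]
Beat 13 (R): throw ball1 h=7 -> lands@20:L; in-air after throw: [b2@14:L b4@15:R b3@16:L b5@17:R b6@18:L b1@20:L]
Beat 14 (L): throw ball2 h=7 -> lands@21:R; in-air after throw: [b4@15:R b3@16:L b5@17:R b6@18:L b1@20:L b2@21:R]
Beat 15 (R): throw ball4 h=4 -> lands@19:R; in-air after throw: [b3@16:L b5@17:R b6@18:L b4@19:R b1@20:L b2@21:R]
Beat 16 (L): throw ball3 h=6 -> lands@22:L; in-air after throw: [b5@17:R b6@18:L b4@19:R b1@20:L b2@21:R b3@22:L]
Ball 3: thrown@2 h=7 -> first land @9; rethrown@9 h=7 -> second land @16

Answer: 9 16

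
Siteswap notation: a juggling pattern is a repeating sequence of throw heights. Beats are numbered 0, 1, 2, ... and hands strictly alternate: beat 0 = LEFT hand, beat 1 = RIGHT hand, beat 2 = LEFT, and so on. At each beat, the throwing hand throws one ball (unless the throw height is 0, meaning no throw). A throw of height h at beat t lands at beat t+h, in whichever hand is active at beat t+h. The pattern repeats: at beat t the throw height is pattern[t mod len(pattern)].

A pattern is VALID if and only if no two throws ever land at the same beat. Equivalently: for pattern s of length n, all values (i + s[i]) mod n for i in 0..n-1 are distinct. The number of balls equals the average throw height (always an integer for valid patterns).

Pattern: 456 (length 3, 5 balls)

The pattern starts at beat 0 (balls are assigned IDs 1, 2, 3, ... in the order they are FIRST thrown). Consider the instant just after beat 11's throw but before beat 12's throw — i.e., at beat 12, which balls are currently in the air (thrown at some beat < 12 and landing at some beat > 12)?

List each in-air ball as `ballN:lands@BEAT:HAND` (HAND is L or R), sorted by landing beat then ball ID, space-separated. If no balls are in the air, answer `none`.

Beat 0 (L): throw ball1 h=4 -> lands@4:L; in-air after throw: [b1@4:L]
Beat 1 (R): throw ball2 h=5 -> lands@6:L; in-air after throw: [b1@4:L b2@6:L]
Beat 2 (L): throw ball3 h=6 -> lands@8:L; in-air after throw: [b1@4:L b2@6:L b3@8:L]
Beat 3 (R): throw ball4 h=4 -> lands@7:R; in-air after throw: [b1@4:L b2@6:L b4@7:R b3@8:L]
Beat 4 (L): throw ball1 h=5 -> lands@9:R; in-air after throw: [b2@6:L b4@7:R b3@8:L b1@9:R]
Beat 5 (R): throw ball5 h=6 -> lands@11:R; in-air after throw: [b2@6:L b4@7:R b3@8:L b1@9:R b5@11:R]
Beat 6 (L): throw ball2 h=4 -> lands@10:L; in-air after throw: [b4@7:R b3@8:L b1@9:R b2@10:L b5@11:R]
Beat 7 (R): throw ball4 h=5 -> lands@12:L; in-air after throw: [b3@8:L b1@9:R b2@10:L b5@11:R b4@12:L]
Beat 8 (L): throw ball3 h=6 -> lands@14:L; in-air after throw: [b1@9:R b2@10:L b5@11:R b4@12:L b3@14:L]
Beat 9 (R): throw ball1 h=4 -> lands@13:R; in-air after throw: [b2@10:L b5@11:R b4@12:L b1@13:R b3@14:L]
Beat 10 (L): throw ball2 h=5 -> lands@15:R; in-air after throw: [b5@11:R b4@12:L b1@13:R b3@14:L b2@15:R]
Beat 11 (R): throw ball5 h=6 -> lands@17:R; in-air after throw: [b4@12:L b1@13:R b3@14:L b2@15:R b5@17:R]
Beat 12 (L): throw ball4 h=4 -> lands@16:L; in-air after throw: [b1@13:R b3@14:L b2@15:R b4@16:L b5@17:R]

Answer: ball1:lands@13:R ball3:lands@14:L ball2:lands@15:R ball5:lands@17:R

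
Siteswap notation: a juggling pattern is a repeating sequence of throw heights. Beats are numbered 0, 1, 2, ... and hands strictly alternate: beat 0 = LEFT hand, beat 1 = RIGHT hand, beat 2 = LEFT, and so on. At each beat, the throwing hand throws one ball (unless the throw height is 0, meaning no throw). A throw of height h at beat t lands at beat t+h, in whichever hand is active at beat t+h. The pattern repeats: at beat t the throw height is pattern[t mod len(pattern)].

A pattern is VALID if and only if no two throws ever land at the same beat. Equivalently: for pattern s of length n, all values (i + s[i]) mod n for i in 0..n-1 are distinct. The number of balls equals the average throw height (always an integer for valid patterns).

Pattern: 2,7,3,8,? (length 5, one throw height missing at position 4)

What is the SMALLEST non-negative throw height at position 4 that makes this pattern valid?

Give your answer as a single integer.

Answer: 0

Derivation:
i=0: (0 + 2) mod 5 = 2
i=1: (1 + 7) mod 5 = 3
i=2: (2 + 3) mod 5 = 0
i=3: (3 + 8) mod 5 = 1
i=4: s[i]=? (unknown)
Known residues: [0, 1, 2, 3]; need a permutation of 0..4, so missing residue r = 4
Need (4 + s) mod 5 = 4; smallest s = (4 - 4) mod 5 = 0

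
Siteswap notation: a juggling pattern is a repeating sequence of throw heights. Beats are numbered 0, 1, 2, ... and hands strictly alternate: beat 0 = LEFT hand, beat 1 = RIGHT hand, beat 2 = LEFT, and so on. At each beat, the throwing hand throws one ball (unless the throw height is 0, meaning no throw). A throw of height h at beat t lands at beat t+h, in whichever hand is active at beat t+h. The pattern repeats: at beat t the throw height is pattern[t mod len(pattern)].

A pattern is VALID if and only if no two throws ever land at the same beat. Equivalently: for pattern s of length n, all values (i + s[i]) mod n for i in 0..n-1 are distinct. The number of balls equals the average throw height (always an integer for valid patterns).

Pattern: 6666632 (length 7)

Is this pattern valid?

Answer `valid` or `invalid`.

Answer: invalid

Derivation:
i=0: (i + s[i]) mod n = (0 + 6) mod 7 = 6
i=1: (i + s[i]) mod n = (1 + 6) mod 7 = 0
i=2: (i + s[i]) mod n = (2 + 6) mod 7 = 1
i=3: (i + s[i]) mod n = (3 + 6) mod 7 = 2
i=4: (i + s[i]) mod n = (4 + 6) mod 7 = 3
i=5: (i + s[i]) mod n = (5 + 3) mod 7 = 1
i=6: (i + s[i]) mod n = (6 + 2) mod 7 = 1
Residues: [6, 0, 1, 2, 3, 1, 1], distinct: False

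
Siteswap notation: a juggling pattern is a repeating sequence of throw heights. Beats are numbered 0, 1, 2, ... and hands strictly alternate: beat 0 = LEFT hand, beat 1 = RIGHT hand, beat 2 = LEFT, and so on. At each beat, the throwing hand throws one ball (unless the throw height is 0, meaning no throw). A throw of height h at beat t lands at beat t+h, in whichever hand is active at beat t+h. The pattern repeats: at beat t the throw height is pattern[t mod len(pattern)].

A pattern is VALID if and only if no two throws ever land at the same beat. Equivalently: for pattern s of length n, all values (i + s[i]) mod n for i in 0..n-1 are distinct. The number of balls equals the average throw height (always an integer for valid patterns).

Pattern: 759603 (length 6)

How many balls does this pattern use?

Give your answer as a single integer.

Pattern = [7, 5, 9, 6, 0, 3], length n = 6
  position 0: throw height = 7, running sum = 7
  position 1: throw height = 5, running sum = 12
  position 2: throw height = 9, running sum = 21
  position 3: throw height = 6, running sum = 27
  position 4: throw height = 0, running sum = 27
  position 5: throw height = 3, running sum = 30
Total sum = 30; balls = sum / n = 30 / 6 = 5

Answer: 5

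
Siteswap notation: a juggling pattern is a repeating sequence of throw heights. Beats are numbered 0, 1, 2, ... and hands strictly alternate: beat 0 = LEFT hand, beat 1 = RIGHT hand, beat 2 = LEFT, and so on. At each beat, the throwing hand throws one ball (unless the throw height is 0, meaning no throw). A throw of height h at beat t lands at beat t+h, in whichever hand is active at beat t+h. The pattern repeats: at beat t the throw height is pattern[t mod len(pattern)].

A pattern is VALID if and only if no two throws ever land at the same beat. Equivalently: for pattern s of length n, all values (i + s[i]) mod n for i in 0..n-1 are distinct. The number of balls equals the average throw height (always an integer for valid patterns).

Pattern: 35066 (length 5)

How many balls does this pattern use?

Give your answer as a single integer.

Answer: 4

Derivation:
Pattern = [3, 5, 0, 6, 6], length n = 5
  position 0: throw height = 3, running sum = 3
  position 1: throw height = 5, running sum = 8
  position 2: throw height = 0, running sum = 8
  position 3: throw height = 6, running sum = 14
  position 4: throw height = 6, running sum = 20
Total sum = 20; balls = sum / n = 20 / 5 = 4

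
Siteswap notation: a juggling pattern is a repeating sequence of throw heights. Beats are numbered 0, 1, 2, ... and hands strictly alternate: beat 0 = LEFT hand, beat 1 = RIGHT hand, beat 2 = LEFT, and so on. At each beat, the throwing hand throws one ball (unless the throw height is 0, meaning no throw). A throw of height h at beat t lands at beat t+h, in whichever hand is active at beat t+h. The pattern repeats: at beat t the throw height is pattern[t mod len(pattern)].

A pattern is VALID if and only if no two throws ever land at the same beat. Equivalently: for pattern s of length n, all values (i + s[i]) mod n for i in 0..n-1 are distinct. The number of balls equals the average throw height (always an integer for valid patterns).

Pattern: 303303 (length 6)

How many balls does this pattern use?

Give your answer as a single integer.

Answer: 2

Derivation:
Pattern = [3, 0, 3, 3, 0, 3], length n = 6
  position 0: throw height = 3, running sum = 3
  position 1: throw height = 0, running sum = 3
  position 2: throw height = 3, running sum = 6
  position 3: throw height = 3, running sum = 9
  position 4: throw height = 0, running sum = 9
  position 5: throw height = 3, running sum = 12
Total sum = 12; balls = sum / n = 12 / 6 = 2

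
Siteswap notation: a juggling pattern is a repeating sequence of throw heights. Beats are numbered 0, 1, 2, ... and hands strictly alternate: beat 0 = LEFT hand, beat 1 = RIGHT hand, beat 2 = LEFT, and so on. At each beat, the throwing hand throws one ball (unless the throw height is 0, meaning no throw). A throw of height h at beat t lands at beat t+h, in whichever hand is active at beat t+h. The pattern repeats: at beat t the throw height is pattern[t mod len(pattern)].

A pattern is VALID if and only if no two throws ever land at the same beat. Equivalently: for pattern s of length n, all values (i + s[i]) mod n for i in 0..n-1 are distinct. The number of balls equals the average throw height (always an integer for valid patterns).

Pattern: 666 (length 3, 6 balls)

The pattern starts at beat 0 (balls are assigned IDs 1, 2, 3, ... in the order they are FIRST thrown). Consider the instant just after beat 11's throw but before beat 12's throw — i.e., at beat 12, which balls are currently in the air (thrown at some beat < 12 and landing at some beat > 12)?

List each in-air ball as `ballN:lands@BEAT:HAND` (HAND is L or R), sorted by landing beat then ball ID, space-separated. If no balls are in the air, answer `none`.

Answer: ball2:lands@13:R ball3:lands@14:L ball4:lands@15:R ball5:lands@16:L ball6:lands@17:R

Derivation:
Beat 0 (L): throw ball1 h=6 -> lands@6:L; in-air after throw: [b1@6:L]
Beat 1 (R): throw ball2 h=6 -> lands@7:R; in-air after throw: [b1@6:L b2@7:R]
Beat 2 (L): throw ball3 h=6 -> lands@8:L; in-air after throw: [b1@6:L b2@7:R b3@8:L]
Beat 3 (R): throw ball4 h=6 -> lands@9:R; in-air after throw: [b1@6:L b2@7:R b3@8:L b4@9:R]
Beat 4 (L): throw ball5 h=6 -> lands@10:L; in-air after throw: [b1@6:L b2@7:R b3@8:L b4@9:R b5@10:L]
Beat 5 (R): throw ball6 h=6 -> lands@11:R; in-air after throw: [b1@6:L b2@7:R b3@8:L b4@9:R b5@10:L b6@11:R]
Beat 6 (L): throw ball1 h=6 -> lands@12:L; in-air after throw: [b2@7:R b3@8:L b4@9:R b5@10:L b6@11:R b1@12:L]
Beat 7 (R): throw ball2 h=6 -> lands@13:R; in-air after throw: [b3@8:L b4@9:R b5@10:L b6@11:R b1@12:L b2@13:R]
Beat 8 (L): throw ball3 h=6 -> lands@14:L; in-air after throw: [b4@9:R b5@10:L b6@11:R b1@12:L b2@13:R b3@14:L]
Beat 9 (R): throw ball4 h=6 -> lands@15:R; in-air after throw: [b5@10:L b6@11:R b1@12:L b2@13:R b3@14:L b4@15:R]
Beat 10 (L): throw ball5 h=6 -> lands@16:L; in-air after throw: [b6@11:R b1@12:L b2@13:R b3@14:L b4@15:R b5@16:L]
Beat 11 (R): throw ball6 h=6 -> lands@17:R; in-air after throw: [b1@12:L b2@13:R b3@14:L b4@15:R b5@16:L b6@17:R]
Beat 12 (L): throw ball1 h=6 -> lands@18:L; in-air after throw: [b2@13:R b3@14:L b4@15:R b5@16:L b6@17:R b1@18:L]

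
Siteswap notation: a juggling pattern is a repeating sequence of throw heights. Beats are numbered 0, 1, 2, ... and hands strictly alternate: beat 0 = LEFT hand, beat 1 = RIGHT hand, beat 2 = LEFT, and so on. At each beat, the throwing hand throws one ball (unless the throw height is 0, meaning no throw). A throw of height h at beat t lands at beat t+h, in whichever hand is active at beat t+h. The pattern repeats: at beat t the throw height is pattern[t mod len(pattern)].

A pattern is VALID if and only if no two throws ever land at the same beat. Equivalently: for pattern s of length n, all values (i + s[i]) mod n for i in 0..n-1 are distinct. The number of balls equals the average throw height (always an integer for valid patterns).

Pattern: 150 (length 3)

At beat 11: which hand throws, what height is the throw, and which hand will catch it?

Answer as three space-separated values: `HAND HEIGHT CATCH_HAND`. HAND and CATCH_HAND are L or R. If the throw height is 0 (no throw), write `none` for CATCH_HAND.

Beat 11: 11 mod 2 = 1, so hand = R
Throw height = pattern[11 mod 3] = pattern[2] = 0

Answer: R 0 none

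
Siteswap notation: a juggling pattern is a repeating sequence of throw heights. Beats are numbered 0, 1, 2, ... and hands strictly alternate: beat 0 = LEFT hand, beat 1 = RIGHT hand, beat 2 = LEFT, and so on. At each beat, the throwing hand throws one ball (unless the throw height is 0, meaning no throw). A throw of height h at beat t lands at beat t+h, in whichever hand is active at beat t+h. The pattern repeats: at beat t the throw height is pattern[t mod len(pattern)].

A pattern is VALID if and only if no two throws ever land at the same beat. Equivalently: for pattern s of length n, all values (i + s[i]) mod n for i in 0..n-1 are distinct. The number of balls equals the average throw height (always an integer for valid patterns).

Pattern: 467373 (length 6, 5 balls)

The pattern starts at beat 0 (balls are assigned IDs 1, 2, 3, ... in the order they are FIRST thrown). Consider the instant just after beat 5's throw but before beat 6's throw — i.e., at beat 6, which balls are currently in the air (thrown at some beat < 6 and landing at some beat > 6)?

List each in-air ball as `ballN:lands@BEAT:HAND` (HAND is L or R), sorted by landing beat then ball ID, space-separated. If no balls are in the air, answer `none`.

Answer: ball2:lands@7:R ball5:lands@8:L ball3:lands@9:R ball1:lands@11:R

Derivation:
Beat 0 (L): throw ball1 h=4 -> lands@4:L; in-air after throw: [b1@4:L]
Beat 1 (R): throw ball2 h=6 -> lands@7:R; in-air after throw: [b1@4:L b2@7:R]
Beat 2 (L): throw ball3 h=7 -> lands@9:R; in-air after throw: [b1@4:L b2@7:R b3@9:R]
Beat 3 (R): throw ball4 h=3 -> lands@6:L; in-air after throw: [b1@4:L b4@6:L b2@7:R b3@9:R]
Beat 4 (L): throw ball1 h=7 -> lands@11:R; in-air after throw: [b4@6:L b2@7:R b3@9:R b1@11:R]
Beat 5 (R): throw ball5 h=3 -> lands@8:L; in-air after throw: [b4@6:L b2@7:R b5@8:L b3@9:R b1@11:R]
Beat 6 (L): throw ball4 h=4 -> lands@10:L; in-air after throw: [b2@7:R b5@8:L b3@9:R b4@10:L b1@11:R]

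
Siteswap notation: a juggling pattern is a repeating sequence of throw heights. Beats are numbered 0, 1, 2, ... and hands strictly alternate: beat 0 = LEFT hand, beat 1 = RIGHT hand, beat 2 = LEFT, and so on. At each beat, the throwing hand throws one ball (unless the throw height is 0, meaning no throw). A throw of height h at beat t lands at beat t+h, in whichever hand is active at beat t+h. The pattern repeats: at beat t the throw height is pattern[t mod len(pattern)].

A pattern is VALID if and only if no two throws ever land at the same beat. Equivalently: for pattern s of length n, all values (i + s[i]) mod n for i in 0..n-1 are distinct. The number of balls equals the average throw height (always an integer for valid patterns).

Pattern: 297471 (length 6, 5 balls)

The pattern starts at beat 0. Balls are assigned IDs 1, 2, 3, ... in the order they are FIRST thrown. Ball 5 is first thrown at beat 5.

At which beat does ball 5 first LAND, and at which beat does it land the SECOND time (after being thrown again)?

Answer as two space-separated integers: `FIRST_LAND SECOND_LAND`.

Answer: 6 8

Derivation:
Beat 0 (L): throw ball1 h=2 -> lands@2:L; in-air after throw: [b1@2:L]
Beat 1 (R): throw ball2 h=9 -> lands@10:L; in-air after throw: [b1@2:L b2@10:L]
Beat 2 (L): throw ball1 h=7 -> lands@9:R; in-air after throw: [b1@9:R b2@10:L]
Beat 3 (R): throw ball3 h=4 -> lands@7:R; in-air after throw: [b3@7:R b1@9:R b2@10:L]
Beat 4 (L): throw ball4 h=7 -> lands@11:R; in-air after throw: [b3@7:R b1@9:R b2@10:L b4@11:R]
Beat 5 (R): throw ball5 h=1 -> lands@6:L; in-air after throw: [b5@6:L b3@7:R b1@9:R b2@10:L b4@11:R]
Beat 6 (L): throw ball5 h=2 -> lands@8:L; in-air after throw: [b3@7:R b5@8:L b1@9:R b2@10:L b4@11:R]
Beat 7 (R): throw ball3 h=9 -> lands@16:L; in-air after throw: [b5@8:L b1@9:R b2@10:L b4@11:R b3@16:L]
Beat 8 (L): throw ball5 h=7 -> lands@15:R; in-air after throw: [b1@9:R b2@10:L b4@11:R b5@15:R b3@16:L]
Ball 5: thrown@5 h=1 -> first land @6; rethrown@6 h=2 -> second land @8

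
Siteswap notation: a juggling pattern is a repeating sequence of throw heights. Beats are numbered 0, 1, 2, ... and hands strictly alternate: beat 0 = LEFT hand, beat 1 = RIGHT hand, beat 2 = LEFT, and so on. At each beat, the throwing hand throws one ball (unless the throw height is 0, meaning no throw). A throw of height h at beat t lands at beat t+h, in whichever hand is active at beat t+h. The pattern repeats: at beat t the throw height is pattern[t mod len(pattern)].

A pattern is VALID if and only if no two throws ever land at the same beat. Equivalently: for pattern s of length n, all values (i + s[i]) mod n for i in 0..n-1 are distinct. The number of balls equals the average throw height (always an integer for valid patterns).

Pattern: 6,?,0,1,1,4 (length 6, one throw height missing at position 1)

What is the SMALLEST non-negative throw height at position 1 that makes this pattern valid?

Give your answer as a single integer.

i=0: (0 + 6) mod 6 = 0
i=1: s[i]=? (unknown)
i=2: (2 + 0) mod 6 = 2
i=3: (3 + 1) mod 6 = 4
i=4: (4 + 1) mod 6 = 5
i=5: (5 + 4) mod 6 = 3
Known residues: [0, 2, 3, 4, 5]; need a permutation of 0..5, so missing residue r = 1
Need (1 + s) mod 6 = 1; smallest s = (1 - 1) mod 6 = 0

Answer: 0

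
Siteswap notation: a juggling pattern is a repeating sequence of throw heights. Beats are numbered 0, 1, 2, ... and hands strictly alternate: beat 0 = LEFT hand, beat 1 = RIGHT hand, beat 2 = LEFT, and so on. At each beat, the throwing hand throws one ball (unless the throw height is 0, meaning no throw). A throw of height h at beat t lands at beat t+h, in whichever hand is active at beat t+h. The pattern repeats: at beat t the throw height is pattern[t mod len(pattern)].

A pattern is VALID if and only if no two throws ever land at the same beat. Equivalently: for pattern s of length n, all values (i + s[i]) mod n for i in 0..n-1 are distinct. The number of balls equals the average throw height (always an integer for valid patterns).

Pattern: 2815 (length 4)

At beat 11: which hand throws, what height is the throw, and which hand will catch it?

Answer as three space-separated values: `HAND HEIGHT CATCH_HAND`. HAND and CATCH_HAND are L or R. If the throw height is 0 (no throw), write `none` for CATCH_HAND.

Answer: R 5 L

Derivation:
Beat 11: 11 mod 2 = 1, so hand = R
Throw height = pattern[11 mod 4] = pattern[3] = 5
Lands at beat 11+5=16, 16 mod 2 = 0, so catch hand = L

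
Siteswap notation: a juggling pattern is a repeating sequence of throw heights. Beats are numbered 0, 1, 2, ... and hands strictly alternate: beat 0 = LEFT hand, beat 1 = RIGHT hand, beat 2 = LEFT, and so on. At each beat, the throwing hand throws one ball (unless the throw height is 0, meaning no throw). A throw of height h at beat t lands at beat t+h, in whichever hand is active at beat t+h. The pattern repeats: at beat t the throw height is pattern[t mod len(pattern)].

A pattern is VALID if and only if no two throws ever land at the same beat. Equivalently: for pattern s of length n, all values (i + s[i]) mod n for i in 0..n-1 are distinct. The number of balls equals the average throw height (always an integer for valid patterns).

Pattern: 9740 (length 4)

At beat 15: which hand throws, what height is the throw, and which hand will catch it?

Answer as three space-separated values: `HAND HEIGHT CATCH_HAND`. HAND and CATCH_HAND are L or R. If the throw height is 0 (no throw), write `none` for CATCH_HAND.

Answer: R 0 none

Derivation:
Beat 15: 15 mod 2 = 1, so hand = R
Throw height = pattern[15 mod 4] = pattern[3] = 0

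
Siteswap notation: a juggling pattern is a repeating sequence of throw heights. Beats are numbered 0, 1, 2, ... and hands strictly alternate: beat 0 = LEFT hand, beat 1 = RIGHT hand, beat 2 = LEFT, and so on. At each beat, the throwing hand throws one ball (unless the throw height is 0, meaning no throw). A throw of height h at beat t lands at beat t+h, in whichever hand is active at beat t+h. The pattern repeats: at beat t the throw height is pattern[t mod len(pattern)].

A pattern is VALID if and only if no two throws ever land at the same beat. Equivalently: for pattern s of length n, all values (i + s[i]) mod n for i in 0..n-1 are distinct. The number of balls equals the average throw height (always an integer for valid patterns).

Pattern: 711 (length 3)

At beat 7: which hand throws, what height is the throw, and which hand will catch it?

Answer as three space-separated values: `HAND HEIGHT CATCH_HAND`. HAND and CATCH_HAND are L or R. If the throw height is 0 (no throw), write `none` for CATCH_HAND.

Answer: R 1 L

Derivation:
Beat 7: 7 mod 2 = 1, so hand = R
Throw height = pattern[7 mod 3] = pattern[1] = 1
Lands at beat 7+1=8, 8 mod 2 = 0, so catch hand = L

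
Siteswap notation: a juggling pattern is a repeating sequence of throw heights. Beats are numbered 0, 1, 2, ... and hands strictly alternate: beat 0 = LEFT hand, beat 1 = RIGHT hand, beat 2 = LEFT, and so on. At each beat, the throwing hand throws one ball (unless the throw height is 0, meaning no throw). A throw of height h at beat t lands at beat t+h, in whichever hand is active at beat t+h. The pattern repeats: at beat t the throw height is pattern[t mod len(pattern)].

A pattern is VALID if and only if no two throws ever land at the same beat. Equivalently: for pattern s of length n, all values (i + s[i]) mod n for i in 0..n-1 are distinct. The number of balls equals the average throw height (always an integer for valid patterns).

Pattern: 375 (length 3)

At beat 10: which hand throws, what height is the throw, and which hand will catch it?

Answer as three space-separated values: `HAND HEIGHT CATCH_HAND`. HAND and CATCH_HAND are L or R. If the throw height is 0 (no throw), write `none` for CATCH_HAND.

Beat 10: 10 mod 2 = 0, so hand = L
Throw height = pattern[10 mod 3] = pattern[1] = 7
Lands at beat 10+7=17, 17 mod 2 = 1, so catch hand = R

Answer: L 7 R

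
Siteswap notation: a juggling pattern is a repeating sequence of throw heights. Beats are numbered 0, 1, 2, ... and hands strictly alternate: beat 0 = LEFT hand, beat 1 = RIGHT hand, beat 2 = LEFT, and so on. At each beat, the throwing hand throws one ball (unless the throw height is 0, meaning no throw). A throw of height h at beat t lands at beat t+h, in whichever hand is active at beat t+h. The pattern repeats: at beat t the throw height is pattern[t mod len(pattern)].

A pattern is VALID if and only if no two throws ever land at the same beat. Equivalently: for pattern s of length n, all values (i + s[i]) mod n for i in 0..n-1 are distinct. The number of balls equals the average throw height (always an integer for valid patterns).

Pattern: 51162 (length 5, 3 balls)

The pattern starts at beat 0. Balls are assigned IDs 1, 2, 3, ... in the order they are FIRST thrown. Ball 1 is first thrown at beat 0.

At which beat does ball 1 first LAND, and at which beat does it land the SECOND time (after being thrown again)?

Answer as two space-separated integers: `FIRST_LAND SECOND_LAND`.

Answer: 5 10

Derivation:
Beat 0 (L): throw ball1 h=5 -> lands@5:R; in-air after throw: [b1@5:R]
Beat 1 (R): throw ball2 h=1 -> lands@2:L; in-air after throw: [b2@2:L b1@5:R]
Beat 2 (L): throw ball2 h=1 -> lands@3:R; in-air after throw: [b2@3:R b1@5:R]
Beat 3 (R): throw ball2 h=6 -> lands@9:R; in-air after throw: [b1@5:R b2@9:R]
Beat 4 (L): throw ball3 h=2 -> lands@6:L; in-air after throw: [b1@5:R b3@6:L b2@9:R]
Beat 5 (R): throw ball1 h=5 -> lands@10:L; in-air after throw: [b3@6:L b2@9:R b1@10:L]
Beat 6 (L): throw ball3 h=1 -> lands@7:R; in-air after throw: [b3@7:R b2@9:R b1@10:L]
Beat 7 (R): throw ball3 h=1 -> lands@8:L; in-air after throw: [b3@8:L b2@9:R b1@10:L]
Beat 8 (L): throw ball3 h=6 -> lands@14:L; in-air after throw: [b2@9:R b1@10:L b3@14:L]
Beat 9 (R): throw ball2 h=2 -> lands@11:R; in-air after throw: [b1@10:L b2@11:R b3@14:L]
Beat 10 (L): throw ball1 h=5 -> lands@15:R; in-air after throw: [b2@11:R b3@14:L b1@15:R]
Ball 1: thrown@0 h=5 -> first land @5; rethrown@5 h=5 -> second land @10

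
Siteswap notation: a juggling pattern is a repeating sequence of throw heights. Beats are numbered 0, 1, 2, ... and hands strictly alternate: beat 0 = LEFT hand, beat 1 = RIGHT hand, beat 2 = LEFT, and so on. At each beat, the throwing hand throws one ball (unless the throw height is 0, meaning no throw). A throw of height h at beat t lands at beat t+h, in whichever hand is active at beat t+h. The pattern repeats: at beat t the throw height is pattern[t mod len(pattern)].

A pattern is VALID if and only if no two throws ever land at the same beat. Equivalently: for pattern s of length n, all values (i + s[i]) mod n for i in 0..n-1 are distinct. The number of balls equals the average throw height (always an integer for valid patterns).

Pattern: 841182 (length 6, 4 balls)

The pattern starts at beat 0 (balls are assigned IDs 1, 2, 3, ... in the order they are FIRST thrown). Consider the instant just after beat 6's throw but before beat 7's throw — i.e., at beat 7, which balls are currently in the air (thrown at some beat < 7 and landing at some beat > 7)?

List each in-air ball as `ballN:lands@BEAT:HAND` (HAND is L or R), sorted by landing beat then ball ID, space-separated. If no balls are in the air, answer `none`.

Answer: ball1:lands@8:L ball3:lands@12:L ball4:lands@14:L

Derivation:
Beat 0 (L): throw ball1 h=8 -> lands@8:L; in-air after throw: [b1@8:L]
Beat 1 (R): throw ball2 h=4 -> lands@5:R; in-air after throw: [b2@5:R b1@8:L]
Beat 2 (L): throw ball3 h=1 -> lands@3:R; in-air after throw: [b3@3:R b2@5:R b1@8:L]
Beat 3 (R): throw ball3 h=1 -> lands@4:L; in-air after throw: [b3@4:L b2@5:R b1@8:L]
Beat 4 (L): throw ball3 h=8 -> lands@12:L; in-air after throw: [b2@5:R b1@8:L b3@12:L]
Beat 5 (R): throw ball2 h=2 -> lands@7:R; in-air after throw: [b2@7:R b1@8:L b3@12:L]
Beat 6 (L): throw ball4 h=8 -> lands@14:L; in-air after throw: [b2@7:R b1@8:L b3@12:L b4@14:L]
Beat 7 (R): throw ball2 h=4 -> lands@11:R; in-air after throw: [b1@8:L b2@11:R b3@12:L b4@14:L]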